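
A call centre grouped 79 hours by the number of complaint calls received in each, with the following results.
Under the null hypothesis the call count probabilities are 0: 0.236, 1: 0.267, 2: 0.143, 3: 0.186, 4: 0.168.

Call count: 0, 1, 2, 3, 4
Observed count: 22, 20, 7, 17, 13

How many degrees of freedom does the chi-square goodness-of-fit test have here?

There are k = 5 categories and no parameters were estimated from the data, so df = 5 − 1 = 4.

4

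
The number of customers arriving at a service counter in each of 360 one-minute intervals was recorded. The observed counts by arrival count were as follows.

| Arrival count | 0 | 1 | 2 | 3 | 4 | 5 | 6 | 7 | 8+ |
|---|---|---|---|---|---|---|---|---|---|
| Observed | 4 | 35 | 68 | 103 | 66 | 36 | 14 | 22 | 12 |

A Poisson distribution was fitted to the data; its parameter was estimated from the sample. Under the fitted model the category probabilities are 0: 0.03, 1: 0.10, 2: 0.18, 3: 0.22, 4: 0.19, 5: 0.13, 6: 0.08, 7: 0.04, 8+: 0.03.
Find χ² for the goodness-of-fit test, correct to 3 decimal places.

25.946

Expected counts E_i = n·p_i: 360×0.03 = 10.8, 360×0.10 = 36, 360×0.18 = 64.8, 360×0.22 = 79.2, 360×0.19 = 68.4, 360×0.13 = 46.8, 360×0.08 = 28.8, 360×0.04 = 14.4, 360×0.03 = 10.8.
0: (4 − 10.8)²/10.8 = 46.24/10.8 = 4.2815
1: (35 − 36)²/36 = 1/36 = 0.0278
2: (68 − 64.8)²/64.8 = 10.24/64.8 = 0.1580
3: (103 − 79.2)²/79.2 = 566.44/79.2 = 7.1520
4: (66 − 68.4)²/68.4 = 5.76/68.4 = 0.0842
5: (36 − 46.8)²/46.8 = 116.64/46.8 = 2.4923
6: (14 − 28.8)²/28.8 = 219.04/28.8 = 7.6056
7: (22 − 14.4)²/14.4 = 57.76/14.4 = 4.0111
8+: (12 − 10.8)²/10.8 = 1.44/10.8 = 0.1333
Sum = 25.946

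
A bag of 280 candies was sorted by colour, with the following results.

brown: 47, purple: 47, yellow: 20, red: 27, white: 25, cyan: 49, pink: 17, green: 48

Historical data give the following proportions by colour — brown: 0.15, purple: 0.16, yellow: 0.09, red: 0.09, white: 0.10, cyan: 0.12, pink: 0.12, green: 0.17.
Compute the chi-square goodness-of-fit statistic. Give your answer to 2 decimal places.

Expected counts E_i = n·p_i: 280×0.15 = 42, 280×0.16 = 44.8, 280×0.09 = 25.2, 280×0.09 = 25.2, 280×0.10 = 28, 280×0.12 = 33.6, 280×0.12 = 33.6, 280×0.17 = 47.6.
cat         O        E   (O−E)²/E
brown      47       42      0.595
purple     47     44.8      0.108
yellow     20     25.2      1.073
red        27     25.2      0.129
white      25       28      0.321
cyan       49     33.6      7.058
pink       17     33.6      8.201
green      48     47.6      0.003
Sum = 17.49

17.49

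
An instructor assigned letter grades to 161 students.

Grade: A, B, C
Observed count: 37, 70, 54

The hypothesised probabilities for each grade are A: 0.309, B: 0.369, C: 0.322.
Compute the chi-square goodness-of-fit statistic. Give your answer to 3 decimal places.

Expected counts E_i = n·p_i: 161×0.309 = 49.749, 161×0.369 = 59.409, 161×0.322 = 51.842.
A: (37 − 49.749)²/49.749 = 162.537001/49.749 = 3.2671
B: (70 − 59.409)²/59.409 = 112.169281/59.409 = 1.8881
C: (54 − 51.842)²/51.842 = 4.656964/51.842 = 0.0898
Sum = 5.245

5.245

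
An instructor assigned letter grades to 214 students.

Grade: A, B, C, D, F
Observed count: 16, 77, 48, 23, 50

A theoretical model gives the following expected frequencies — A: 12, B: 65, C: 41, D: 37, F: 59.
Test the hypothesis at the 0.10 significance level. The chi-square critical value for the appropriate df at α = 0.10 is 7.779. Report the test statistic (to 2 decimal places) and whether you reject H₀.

χ² = (16−12)²/12 + (77−65)²/65 + (48−41)²/41 + (23−37)²/37 + (50−59)²/59
   = 1.333 + 2.215 + 1.195 + 5.297 + 1.373
Sum = 11.41
df = 4. Since 11.41 > 7.779, we reject H₀.

11.41; reject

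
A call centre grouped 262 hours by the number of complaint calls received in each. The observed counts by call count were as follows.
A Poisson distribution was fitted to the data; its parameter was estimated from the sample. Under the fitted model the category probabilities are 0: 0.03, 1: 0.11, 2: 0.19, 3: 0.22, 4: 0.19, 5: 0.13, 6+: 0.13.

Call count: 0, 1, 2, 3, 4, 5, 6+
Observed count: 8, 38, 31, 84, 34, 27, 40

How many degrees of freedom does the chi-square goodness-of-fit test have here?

There are k = 7 categories and 1 parameter estimated from the data, so df = 7 − 1 − 1 = 5.

5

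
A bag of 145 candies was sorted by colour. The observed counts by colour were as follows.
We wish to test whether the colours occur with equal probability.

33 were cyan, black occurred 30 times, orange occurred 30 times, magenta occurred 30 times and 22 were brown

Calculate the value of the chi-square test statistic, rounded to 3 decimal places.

2.345

Under H₀ each category has probability 1/5, so each expected count is 145/5 = 29.
χ² = (33−29)²/29 + (30−29)²/29 + (30−29)²/29 + (30−29)²/29 + (22−29)²/29
   = 0.5517 + 0.0345 + 0.0345 + 0.0345 + 1.6897
Sum = 2.345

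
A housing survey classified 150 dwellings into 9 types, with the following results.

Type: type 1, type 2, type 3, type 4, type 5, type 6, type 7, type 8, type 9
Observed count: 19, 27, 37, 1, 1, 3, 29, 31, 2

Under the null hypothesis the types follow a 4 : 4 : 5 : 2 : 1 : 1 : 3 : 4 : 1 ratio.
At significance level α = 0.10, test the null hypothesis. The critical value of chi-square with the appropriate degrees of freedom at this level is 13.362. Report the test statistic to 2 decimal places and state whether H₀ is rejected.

Ratio total = 25. Expected counts: 150×4/25 = 24, 150×4/25 = 24, 150×5/25 = 30, 150×2/25 = 12, 150×1/25 = 6, 150×1/25 = 6, 150×3/25 = 18, 150×4/25 = 24, 150×1/25 = 6.
χ² = (19−24)²/24 + (27−24)²/24 + (37−30)²/30 + (1−12)²/12 + (1−6)²/6 + (3−6)²/6 + (29−18)²/18 + (31−24)²/24 + (2−6)²/6
   = 1.042 + 0.375 + 1.633 + 10.083 + 4.167 + 1.500 + 6.722 + 2.042 + 2.667
Sum = 30.23
df = 8. Since 30.23 > 13.362, we reject H₀.

30.23; reject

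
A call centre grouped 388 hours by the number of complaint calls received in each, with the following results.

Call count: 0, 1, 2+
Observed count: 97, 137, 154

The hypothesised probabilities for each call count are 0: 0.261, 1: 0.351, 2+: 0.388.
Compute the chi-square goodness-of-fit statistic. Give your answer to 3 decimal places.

0.264

Expected counts E_i = n·p_i: 388×0.261 = 101.268, 388×0.351 = 136.188, 388×0.388 = 150.544.
χ² = (97−101.268)²/101.268 + (137−136.188)²/136.188 + (154−150.544)²/150.544
   = 0.1799 + 0.0048 + 0.0793
Sum = 0.264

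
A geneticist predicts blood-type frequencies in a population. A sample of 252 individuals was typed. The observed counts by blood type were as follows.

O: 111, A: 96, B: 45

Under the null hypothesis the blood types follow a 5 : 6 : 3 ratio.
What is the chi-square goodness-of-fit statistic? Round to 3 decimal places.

Ratio total = 14. Expected counts: 252×5/14 = 90, 252×6/14 = 108, 252×3/14 = 54.
cat         O        E   (O−E)²/E
O         111       90     4.9000
A          96      108     1.3333
B          45       54     1.5000
Sum = 7.733

7.733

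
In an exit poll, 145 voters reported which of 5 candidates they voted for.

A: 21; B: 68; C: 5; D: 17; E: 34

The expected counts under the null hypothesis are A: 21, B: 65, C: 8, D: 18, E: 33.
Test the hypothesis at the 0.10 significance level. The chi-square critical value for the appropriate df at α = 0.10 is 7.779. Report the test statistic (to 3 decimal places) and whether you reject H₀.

A: (21 − 21)²/21 = 0/21 = 0.0000
B: (68 − 65)²/65 = 9/65 = 0.1385
C: (5 − 8)²/8 = 9/8 = 1.1250
D: (17 − 18)²/18 = 1/18 = 0.0556
E: (34 − 33)²/33 = 1/33 = 0.0303
Sum = 1.349
df = 4. Since 1.349 < 7.779, we do not reject H₀.

1.349; do not reject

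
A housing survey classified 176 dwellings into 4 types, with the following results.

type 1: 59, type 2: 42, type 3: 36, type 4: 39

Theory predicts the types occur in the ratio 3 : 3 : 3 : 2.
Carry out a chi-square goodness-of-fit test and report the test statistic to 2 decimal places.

Ratio total = 11. Expected counts: 176×3/11 = 48, 176×3/11 = 48, 176×3/11 = 48, 176×2/11 = 32.
type 1: (59 − 48)²/48 = 121/48 = 2.521
type 2: (42 − 48)²/48 = 36/48 = 0.750
type 3: (36 − 48)²/48 = 144/48 = 3.000
type 4: (39 − 32)²/32 = 49/32 = 1.531
Sum = 7.80

7.80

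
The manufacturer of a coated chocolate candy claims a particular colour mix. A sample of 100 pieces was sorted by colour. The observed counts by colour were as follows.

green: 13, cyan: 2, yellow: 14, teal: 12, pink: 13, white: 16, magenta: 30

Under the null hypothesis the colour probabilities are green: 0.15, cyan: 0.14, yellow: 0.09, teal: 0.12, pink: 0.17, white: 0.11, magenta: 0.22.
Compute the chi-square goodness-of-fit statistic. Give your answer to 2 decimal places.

Expected counts E_i = n·p_i: 100×0.15 = 15, 100×0.14 = 14, 100×0.09 = 9, 100×0.12 = 12, 100×0.17 = 17, 100×0.11 = 11, 100×0.22 = 22.
χ² = (13−15)²/15 + (2−14)²/14 + (14−9)²/9 + (12−12)²/12 + (13−17)²/17 + (16−11)²/11 + (30−22)²/22
   = 0.267 + 10.286 + 2.778 + 0.000 + 0.941 + 2.273 + 2.909
Sum = 19.45

19.45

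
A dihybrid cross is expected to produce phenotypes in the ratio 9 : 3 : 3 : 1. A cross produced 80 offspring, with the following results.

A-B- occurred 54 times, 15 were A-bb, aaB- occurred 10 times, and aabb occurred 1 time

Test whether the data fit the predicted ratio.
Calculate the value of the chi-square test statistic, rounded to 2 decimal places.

Ratio total = 16. Expected counts: 80×9/16 = 45, 80×3/16 = 15, 80×3/16 = 15, 80×1/16 = 5.
χ² = (54−45)²/45 + (15−15)²/15 + (10−15)²/15 + (1−5)²/5
   = 1.800 + 0.000 + 1.667 + 3.200
Sum = 6.67

6.67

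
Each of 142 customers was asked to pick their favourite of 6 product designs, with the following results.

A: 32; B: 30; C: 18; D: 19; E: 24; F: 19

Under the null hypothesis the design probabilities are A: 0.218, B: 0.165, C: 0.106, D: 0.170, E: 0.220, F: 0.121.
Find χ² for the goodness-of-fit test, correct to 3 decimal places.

Expected counts E_i = n·p_i: 142×0.218 = 30.956, 142×0.165 = 23.43, 142×0.106 = 15.052, 142×0.170 = 24.14, 142×0.220 = 31.24, 142×0.121 = 17.182.
A: (32 − 30.956)²/30.956 = 1.089936/30.956 = 0.0352
B: (30 − 23.43)²/23.43 = 43.1649/23.43 = 1.8423
C: (18 − 15.052)²/15.052 = 8.690704/15.052 = 0.5774
D: (19 − 24.14)²/24.14 = 26.4196/24.14 = 1.0944
E: (24 − 31.24)²/31.24 = 52.4176/31.24 = 1.6779
F: (19 − 17.182)²/17.182 = 3.305124/17.182 = 0.1924
Sum = 5.420

5.420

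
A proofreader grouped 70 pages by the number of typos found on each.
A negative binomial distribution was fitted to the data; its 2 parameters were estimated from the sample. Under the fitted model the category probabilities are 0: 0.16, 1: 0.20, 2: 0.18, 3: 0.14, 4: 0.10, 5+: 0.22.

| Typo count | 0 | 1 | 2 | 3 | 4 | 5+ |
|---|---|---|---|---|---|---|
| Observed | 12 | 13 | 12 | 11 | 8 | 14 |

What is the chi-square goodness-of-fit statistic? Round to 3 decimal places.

Expected counts E_i = n·p_i: 70×0.16 = 11.2, 70×0.20 = 14, 70×0.18 = 12.6, 70×0.14 = 9.8, 70×0.10 = 7, 70×0.22 = 15.4.
0: (12 − 11.2)²/11.2 = 0.64/11.2 = 0.0571
1: (13 − 14)²/14 = 1/14 = 0.0714
2: (12 − 12.6)²/12.6 = 0.36/12.6 = 0.0286
3: (11 − 9.8)²/9.8 = 1.44/9.8 = 0.1469
4: (8 − 7)²/7 = 1/7 = 0.1429
5+: (14 − 15.4)²/15.4 = 1.96/15.4 = 0.1273
Sum = 0.574

0.574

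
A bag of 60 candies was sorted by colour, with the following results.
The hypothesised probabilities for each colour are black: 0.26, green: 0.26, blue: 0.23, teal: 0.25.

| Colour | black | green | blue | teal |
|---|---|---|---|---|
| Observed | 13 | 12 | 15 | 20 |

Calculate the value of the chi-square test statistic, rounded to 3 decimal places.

3.035

Expected counts E_i = n·p_i: 60×0.26 = 15.6, 60×0.26 = 15.6, 60×0.23 = 13.8, 60×0.25 = 15.
cat         O        E   (O−E)²/E
black      13     15.6     0.4333
green      12     15.6     0.8308
blue       15     13.8     0.1043
teal       20       15     1.6667
Sum = 3.035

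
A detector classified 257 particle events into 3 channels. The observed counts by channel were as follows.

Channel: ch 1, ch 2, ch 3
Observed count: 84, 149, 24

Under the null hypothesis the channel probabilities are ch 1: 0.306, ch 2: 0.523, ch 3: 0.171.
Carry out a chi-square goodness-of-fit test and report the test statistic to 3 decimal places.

11.002

Expected counts E_i = n·p_i: 257×0.306 = 78.642, 257×0.523 = 134.411, 257×0.171 = 43.947.
χ² = (84−78.642)²/78.642 + (149−134.411)²/134.411 + (24−43.947)²/43.947
   = 0.3650 + 1.5835 + 9.0537
Sum = 11.002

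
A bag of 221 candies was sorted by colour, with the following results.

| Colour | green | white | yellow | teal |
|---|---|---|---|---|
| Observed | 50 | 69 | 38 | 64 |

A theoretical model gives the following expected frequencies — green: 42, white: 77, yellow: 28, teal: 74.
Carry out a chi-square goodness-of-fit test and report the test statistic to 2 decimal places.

7.28

cat         O        E   (O−E)²/E
green      50       42      1.524
white      69       77      0.831
yellow     38       28      3.571
teal       64       74      1.351
Sum = 7.28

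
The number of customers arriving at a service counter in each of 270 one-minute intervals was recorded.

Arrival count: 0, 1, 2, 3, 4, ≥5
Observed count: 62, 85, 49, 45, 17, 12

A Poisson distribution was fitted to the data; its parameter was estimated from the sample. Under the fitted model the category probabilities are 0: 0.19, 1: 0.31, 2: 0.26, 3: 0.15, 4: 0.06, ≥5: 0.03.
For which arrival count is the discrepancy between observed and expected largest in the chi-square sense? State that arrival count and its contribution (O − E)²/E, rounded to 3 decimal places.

2, 6.402

Expected counts E_i = n·p_i: 270×0.19 = 51.3, 270×0.31 = 83.7, 270×0.26 = 70.2, 270×0.15 = 40.5, 270×0.06 = 16.2, 270×0.03 = 8.1.
cat         O        E   (O−E)²/E
0          62     51.3     2.2318
1          85     83.7     0.0202
2          49     70.2     6.4023
3          45     40.5     0.5000
4          17     16.2     0.0395
≥5         12      8.1     1.8778
The largest term is for 2: 6.402.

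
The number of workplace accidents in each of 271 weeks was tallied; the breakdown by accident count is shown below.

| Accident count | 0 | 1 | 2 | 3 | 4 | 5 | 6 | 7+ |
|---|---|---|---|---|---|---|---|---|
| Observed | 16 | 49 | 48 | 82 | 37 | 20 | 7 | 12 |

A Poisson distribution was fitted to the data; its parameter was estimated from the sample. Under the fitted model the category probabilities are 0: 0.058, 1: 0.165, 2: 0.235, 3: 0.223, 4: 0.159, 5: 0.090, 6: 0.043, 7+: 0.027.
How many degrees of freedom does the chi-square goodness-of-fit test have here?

6

There are k = 8 categories and 1 parameter estimated from the data, so df = 8 − 1 − 1 = 6.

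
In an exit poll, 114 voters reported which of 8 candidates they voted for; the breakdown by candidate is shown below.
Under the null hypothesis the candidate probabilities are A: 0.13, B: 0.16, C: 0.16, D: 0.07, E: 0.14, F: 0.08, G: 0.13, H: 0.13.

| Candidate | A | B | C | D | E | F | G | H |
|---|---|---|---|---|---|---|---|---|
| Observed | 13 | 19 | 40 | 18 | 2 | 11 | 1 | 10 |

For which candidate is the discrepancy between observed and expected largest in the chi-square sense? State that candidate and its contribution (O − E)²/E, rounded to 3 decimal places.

Expected counts E_i = n·p_i: 114×0.13 = 14.82, 114×0.16 = 18.24, 114×0.16 = 18.24, 114×0.07 = 7.98, 114×0.14 = 15.96, 114×0.08 = 9.12, 114×0.13 = 14.82, 114×0.13 = 14.82.
A: (13 − 14.82)²/14.82 = 3.3124/14.82 = 0.2235
B: (19 − 18.24)²/18.24 = 0.5776/18.24 = 0.0317
C: (40 − 18.24)²/18.24 = 473.4976/18.24 = 25.9593
D: (18 − 7.98)²/7.98 = 100.4004/7.98 = 12.5815
E: (2 − 15.96)²/15.96 = 194.8816/15.96 = 12.2106
F: (11 − 9.12)²/9.12 = 3.5344/9.12 = 0.3875
G: (1 − 14.82)²/14.82 = 190.9924/14.82 = 12.8875
H: (10 − 14.82)²/14.82 = 23.2324/14.82 = 1.5676
The largest term is for C: 25.959.

C, 25.959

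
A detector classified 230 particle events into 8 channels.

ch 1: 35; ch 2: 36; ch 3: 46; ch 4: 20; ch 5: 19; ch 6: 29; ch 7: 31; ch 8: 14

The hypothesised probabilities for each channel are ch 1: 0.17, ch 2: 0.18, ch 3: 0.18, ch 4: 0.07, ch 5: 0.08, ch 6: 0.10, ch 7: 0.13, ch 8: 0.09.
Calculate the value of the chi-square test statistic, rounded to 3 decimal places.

Expected counts E_i = n·p_i: 230×0.17 = 39.1, 230×0.18 = 41.4, 230×0.18 = 41.4, 230×0.07 = 16.1, 230×0.08 = 18.4, 230×0.10 = 23, 230×0.13 = 29.9, 230×0.09 = 20.7.
χ² = (35−39.1)²/39.1 + (36−41.4)²/41.4 + (46−41.4)²/41.4 + (20−16.1)²/16.1 + (19−18.4)²/18.4 + (29−23)²/23 + (31−29.9)²/29.9 + (14−20.7)²/20.7
   = 0.4299 + 0.7043 + 0.5111 + 0.9447 + 0.0196 + 1.5652 + 0.0405 + 2.1686
Sum = 6.384

6.384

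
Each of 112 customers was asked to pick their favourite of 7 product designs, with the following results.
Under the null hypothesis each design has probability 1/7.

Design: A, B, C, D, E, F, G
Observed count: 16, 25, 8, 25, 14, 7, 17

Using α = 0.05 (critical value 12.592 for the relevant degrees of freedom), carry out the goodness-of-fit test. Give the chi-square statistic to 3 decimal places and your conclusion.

Under H₀ each category has probability 1/7, so each expected count is 112/7 = 16.
χ² = (16−16)²/16 + (25−16)²/16 + (8−16)²/16 + (25−16)²/16 + (14−16)²/16 + (7−16)²/16 + (17−16)²/16
   = 0.0000 + 5.0625 + 4.0000 + 5.0625 + 0.2500 + 5.0625 + 0.0625
Sum = 19.500
df = 6. Since 19.500 > 12.592, we reject H₀.

19.500; reject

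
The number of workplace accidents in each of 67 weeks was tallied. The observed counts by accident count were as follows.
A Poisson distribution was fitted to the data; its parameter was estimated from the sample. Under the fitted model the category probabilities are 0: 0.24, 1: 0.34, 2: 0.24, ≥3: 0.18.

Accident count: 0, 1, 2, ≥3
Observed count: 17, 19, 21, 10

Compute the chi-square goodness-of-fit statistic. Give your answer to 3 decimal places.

2.537

Expected counts E_i = n·p_i: 67×0.24 = 16.08, 67×0.34 = 22.78, 67×0.24 = 16.08, 67×0.18 = 12.06.
χ² = (17−16.08)²/16.08 + (19−22.78)²/22.78 + (21−16.08)²/16.08 + (10−12.06)²/12.06
   = 0.0526 + 0.6272 + 1.5054 + 0.3519
Sum = 2.537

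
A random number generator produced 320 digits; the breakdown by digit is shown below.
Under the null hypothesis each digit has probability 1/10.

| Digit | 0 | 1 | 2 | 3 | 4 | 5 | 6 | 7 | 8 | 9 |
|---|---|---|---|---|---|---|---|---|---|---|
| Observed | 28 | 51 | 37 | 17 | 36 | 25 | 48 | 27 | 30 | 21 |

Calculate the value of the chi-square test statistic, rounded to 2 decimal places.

Under H₀ each category has probability 1/10, so each expected count is 320/10 = 32.
0: (28 − 32)²/32 = 16/32 = 0.500
1: (51 − 32)²/32 = 361/32 = 11.281
2: (37 − 32)²/32 = 25/32 = 0.781
3: (17 − 32)²/32 = 225/32 = 7.031
4: (36 − 32)²/32 = 16/32 = 0.500
5: (25 − 32)²/32 = 49/32 = 1.531
6: (48 − 32)²/32 = 256/32 = 8.000
7: (27 − 32)²/32 = 25/32 = 0.781
8: (30 − 32)²/32 = 4/32 = 0.125
9: (21 − 32)²/32 = 121/32 = 3.781
Sum = 34.31

34.31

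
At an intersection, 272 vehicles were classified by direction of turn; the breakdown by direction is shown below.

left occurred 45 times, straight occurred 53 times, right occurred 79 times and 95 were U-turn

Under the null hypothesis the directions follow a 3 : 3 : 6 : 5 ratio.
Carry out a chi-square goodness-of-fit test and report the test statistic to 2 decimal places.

6.53

Ratio total = 17. Expected counts: 272×3/17 = 48, 272×3/17 = 48, 272×6/17 = 96, 272×5/17 = 80.
χ² = (45−48)²/48 + (53−48)²/48 + (79−96)²/96 + (95−80)²/80
   = 0.188 + 0.521 + 3.010 + 2.813
Sum = 6.53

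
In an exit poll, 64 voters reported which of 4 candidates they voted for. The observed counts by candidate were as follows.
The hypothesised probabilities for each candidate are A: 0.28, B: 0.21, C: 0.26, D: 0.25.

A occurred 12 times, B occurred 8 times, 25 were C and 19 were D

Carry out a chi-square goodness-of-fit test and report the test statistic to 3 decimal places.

8.920

Expected counts E_i = n·p_i: 64×0.28 = 17.92, 64×0.21 = 13.44, 64×0.26 = 16.64, 64×0.25 = 16.
A: (12 − 17.92)²/17.92 = 35.0464/17.92 = 1.9557
B: (8 − 13.44)²/13.44 = 29.5936/13.44 = 2.2019
C: (25 − 16.64)²/16.64 = 69.8896/16.64 = 4.2001
D: (19 − 16)²/16 = 9/16 = 0.5625
Sum = 8.920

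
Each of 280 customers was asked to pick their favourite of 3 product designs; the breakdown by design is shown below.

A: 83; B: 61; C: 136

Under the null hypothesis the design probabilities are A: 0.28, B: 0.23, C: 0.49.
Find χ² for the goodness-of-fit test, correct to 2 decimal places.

0.46

Expected counts E_i = n·p_i: 280×0.28 = 78.4, 280×0.23 = 64.4, 280×0.49 = 137.2.
cat         O        E   (O−E)²/E
A          83     78.4      0.270
B          61     64.4      0.180
C         136    137.2      0.010
Sum = 0.46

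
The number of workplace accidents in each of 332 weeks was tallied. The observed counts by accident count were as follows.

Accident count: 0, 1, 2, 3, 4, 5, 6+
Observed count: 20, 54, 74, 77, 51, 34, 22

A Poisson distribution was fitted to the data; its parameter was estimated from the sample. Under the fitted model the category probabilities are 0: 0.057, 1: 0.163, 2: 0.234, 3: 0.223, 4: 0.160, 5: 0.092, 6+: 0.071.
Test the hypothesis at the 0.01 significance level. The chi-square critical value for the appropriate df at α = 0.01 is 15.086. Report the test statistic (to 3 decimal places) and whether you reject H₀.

0.936; do not reject

Expected counts E_i = n·p_i: 332×0.057 = 18.924, 332×0.163 = 54.116, 332×0.234 = 77.688, 332×0.223 = 74.036, 332×0.160 = 53.12, 332×0.092 = 30.544, 332×0.071 = 23.572.
0: (20 − 18.924)²/18.924 = 1.157776/18.924 = 0.0612
1: (54 − 54.116)²/54.116 = 0.013456/54.116 = 0.0002
2: (74 − 77.688)²/77.688 = 13.601344/77.688 = 0.1751
3: (77 − 74.036)²/74.036 = 8.785296/74.036 = 0.1187
4: (51 − 53.12)²/53.12 = 4.4944/53.12 = 0.0846
5: (34 − 30.544)²/30.544 = 11.943936/30.544 = 0.3910
6+: (22 − 23.572)²/23.572 = 2.471184/23.572 = 0.1048
Sum = 0.936
df = 5. Since 0.936 < 15.086, we do not reject H₀.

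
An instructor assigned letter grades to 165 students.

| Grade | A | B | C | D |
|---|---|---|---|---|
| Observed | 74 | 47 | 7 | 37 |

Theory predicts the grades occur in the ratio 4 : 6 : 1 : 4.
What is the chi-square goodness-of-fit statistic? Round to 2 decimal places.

Ratio total = 15. Expected counts: 165×4/15 = 44, 165×6/15 = 66, 165×1/15 = 11, 165×4/15 = 44.
cat         O        E   (O−E)²/E
A          74       44     20.455
B          47       66      5.470
C           7       11      1.455
D          37       44      1.114
Sum = 28.49

28.49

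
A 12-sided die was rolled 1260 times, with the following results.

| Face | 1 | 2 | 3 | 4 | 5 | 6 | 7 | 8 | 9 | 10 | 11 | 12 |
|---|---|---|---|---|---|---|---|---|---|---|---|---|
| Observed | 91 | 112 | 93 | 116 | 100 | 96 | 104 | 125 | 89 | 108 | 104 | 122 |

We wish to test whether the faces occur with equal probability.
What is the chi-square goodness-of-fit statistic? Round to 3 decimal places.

Under H₀ each category has probability 1/12, so each expected count is 1260/12 = 105.
1: (91 − 105)²/105 = 196/105 = 1.8667
2: (112 − 105)²/105 = 49/105 = 0.4667
3: (93 − 105)²/105 = 144/105 = 1.3714
4: (116 − 105)²/105 = 121/105 = 1.1524
5: (100 − 105)²/105 = 25/105 = 0.2381
6: (96 − 105)²/105 = 81/105 = 0.7714
7: (104 − 105)²/105 = 1/105 = 0.0095
8: (125 − 105)²/105 = 400/105 = 3.8095
9: (89 − 105)²/105 = 256/105 = 2.4381
10: (108 − 105)²/105 = 9/105 = 0.0857
11: (104 − 105)²/105 = 1/105 = 0.0095
12: (122 − 105)²/105 = 289/105 = 2.7524
Sum = 14.971

14.971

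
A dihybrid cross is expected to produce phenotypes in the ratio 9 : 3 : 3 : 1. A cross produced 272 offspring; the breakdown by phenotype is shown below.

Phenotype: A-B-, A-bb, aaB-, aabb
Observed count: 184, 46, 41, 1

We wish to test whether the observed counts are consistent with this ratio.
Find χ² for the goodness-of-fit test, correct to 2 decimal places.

Ratio total = 16. Expected counts: 272×9/16 = 153, 272×3/16 = 51, 272×3/16 = 51, 272×1/16 = 17.
cat         O        E   (O−E)²/E
A-B-      184      153      6.281
A-bb       46       51      0.490
aaB-       41       51      1.961
aabb        1       17     15.059
Sum = 23.79

23.79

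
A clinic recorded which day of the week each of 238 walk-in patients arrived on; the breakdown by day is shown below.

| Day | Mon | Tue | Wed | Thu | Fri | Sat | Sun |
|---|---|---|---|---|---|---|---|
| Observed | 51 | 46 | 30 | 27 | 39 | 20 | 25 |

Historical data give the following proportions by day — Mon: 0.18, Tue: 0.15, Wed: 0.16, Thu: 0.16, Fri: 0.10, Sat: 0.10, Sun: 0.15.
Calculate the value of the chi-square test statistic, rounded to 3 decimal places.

Expected counts E_i = n·p_i: 238×0.18 = 42.84, 238×0.15 = 35.7, 238×0.16 = 38.08, 238×0.16 = 38.08, 238×0.10 = 23.8, 238×0.10 = 23.8, 238×0.15 = 35.7.
Mon: (51 − 42.84)²/42.84 = 66.5856/42.84 = 1.5543
Tue: (46 − 35.7)²/35.7 = 106.09/35.7 = 2.9717
Wed: (30 − 38.08)²/38.08 = 65.2864/38.08 = 1.7145
Thu: (27 − 38.08)²/38.08 = 122.7664/38.08 = 3.2239
Fri: (39 − 23.8)²/23.8 = 231.04/23.8 = 9.7076
Sat: (20 − 23.8)²/23.8 = 14.44/23.8 = 0.6067
Sun: (25 − 35.7)²/35.7 = 114.49/35.7 = 3.2070
Sum = 22.986

22.986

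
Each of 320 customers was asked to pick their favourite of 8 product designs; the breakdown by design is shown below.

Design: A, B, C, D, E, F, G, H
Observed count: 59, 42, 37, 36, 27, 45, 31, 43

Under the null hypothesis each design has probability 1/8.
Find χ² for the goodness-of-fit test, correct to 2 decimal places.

16.85

Expected count for each of the 8 categories: 320/8 = 40.
A: (59 − 40)²/40 = 361/40 = 9.025
B: (42 − 40)²/40 = 4/40 = 0.100
C: (37 − 40)²/40 = 9/40 = 0.225
D: (36 − 40)²/40 = 16/40 = 0.400
E: (27 − 40)²/40 = 169/40 = 4.225
F: (45 − 40)²/40 = 25/40 = 0.625
G: (31 − 40)²/40 = 81/40 = 2.025
H: (43 − 40)²/40 = 9/40 = 0.225
Sum = 16.85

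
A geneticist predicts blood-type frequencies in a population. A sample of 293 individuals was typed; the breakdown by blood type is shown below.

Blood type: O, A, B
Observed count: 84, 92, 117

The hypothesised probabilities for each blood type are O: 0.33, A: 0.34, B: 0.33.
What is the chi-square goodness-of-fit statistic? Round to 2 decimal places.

6.51

Expected counts E_i = n·p_i: 293×0.33 = 96.69, 293×0.34 = 99.62, 293×0.33 = 96.69.
cat         O        E   (O−E)²/E
O          84    96.69      1.665
A          92    99.62      0.583
B         117    96.69      4.266
Sum = 6.51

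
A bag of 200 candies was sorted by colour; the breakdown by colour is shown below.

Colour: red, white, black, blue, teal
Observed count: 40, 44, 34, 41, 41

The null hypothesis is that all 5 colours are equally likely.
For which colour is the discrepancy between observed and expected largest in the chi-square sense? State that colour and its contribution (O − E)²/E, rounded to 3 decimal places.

black, 0.900

Under H₀ each category has probability 1/5, so each expected count is 200/5 = 40.
χ² = (40−40)²/40 + (44−40)²/40 + (34−40)²/40 + (41−40)²/40 + (41−40)²/40
   = 0.0000 + 0.4000 + 0.9000 + 0.0250 + 0.0250
The largest term is for black: 0.900.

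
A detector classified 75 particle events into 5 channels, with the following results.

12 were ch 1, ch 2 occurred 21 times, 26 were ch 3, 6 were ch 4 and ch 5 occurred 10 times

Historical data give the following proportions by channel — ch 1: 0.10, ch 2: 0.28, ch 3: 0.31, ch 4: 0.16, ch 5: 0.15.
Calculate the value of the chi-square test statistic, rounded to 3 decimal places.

6.164

Expected counts E_i = n·p_i: 75×0.10 = 7.5, 75×0.28 = 21, 75×0.31 = 23.25, 75×0.16 = 12, 75×0.15 = 11.25.
χ² = (12−7.5)²/7.5 + (21−21)²/21 + (26−23.25)²/23.25 + (6−12)²/12 + (10−11.25)²/11.25
   = 2.7000 + 0.0000 + 0.3253 + 3.0000 + 0.1389
Sum = 6.164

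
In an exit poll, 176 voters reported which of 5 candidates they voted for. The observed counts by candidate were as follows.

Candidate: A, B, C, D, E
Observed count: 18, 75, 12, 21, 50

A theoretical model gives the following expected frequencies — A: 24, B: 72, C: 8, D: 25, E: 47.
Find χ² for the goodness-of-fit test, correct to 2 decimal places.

4.46

cat         O        E   (O−E)²/E
A          18       24      1.500
B          75       72      0.125
C          12        8      2.000
D          21       25      0.640
E          50       47      0.191
Sum = 4.46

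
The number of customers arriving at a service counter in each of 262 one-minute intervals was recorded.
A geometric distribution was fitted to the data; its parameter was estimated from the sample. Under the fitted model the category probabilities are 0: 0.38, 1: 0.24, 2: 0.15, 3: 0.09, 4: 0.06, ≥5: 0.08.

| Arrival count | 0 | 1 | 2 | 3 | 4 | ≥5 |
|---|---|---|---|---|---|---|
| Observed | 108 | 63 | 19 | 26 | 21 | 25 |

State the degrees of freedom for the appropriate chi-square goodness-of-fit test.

There are k = 6 categories and 1 parameter estimated from the data, so df = 6 − 1 − 1 = 4.

4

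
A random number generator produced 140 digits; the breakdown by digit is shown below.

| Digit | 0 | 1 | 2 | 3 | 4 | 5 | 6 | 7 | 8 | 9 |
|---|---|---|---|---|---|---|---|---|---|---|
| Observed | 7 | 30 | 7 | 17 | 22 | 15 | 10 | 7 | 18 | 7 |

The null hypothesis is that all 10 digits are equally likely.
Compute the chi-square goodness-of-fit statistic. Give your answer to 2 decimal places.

Under H₀ each category has probability 1/10, so each expected count is 140/10 = 14.
0: (7 − 14)²/14 = 49/14 = 3.500
1: (30 − 14)²/14 = 256/14 = 18.286
2: (7 − 14)²/14 = 49/14 = 3.500
3: (17 − 14)²/14 = 9/14 = 0.643
4: (22 − 14)²/14 = 64/14 = 4.571
5: (15 − 14)²/14 = 1/14 = 0.071
6: (10 − 14)²/14 = 16/14 = 1.143
7: (7 − 14)²/14 = 49/14 = 3.500
8: (18 − 14)²/14 = 16/14 = 1.143
9: (7 − 14)²/14 = 49/14 = 3.500
Sum = 39.86

39.86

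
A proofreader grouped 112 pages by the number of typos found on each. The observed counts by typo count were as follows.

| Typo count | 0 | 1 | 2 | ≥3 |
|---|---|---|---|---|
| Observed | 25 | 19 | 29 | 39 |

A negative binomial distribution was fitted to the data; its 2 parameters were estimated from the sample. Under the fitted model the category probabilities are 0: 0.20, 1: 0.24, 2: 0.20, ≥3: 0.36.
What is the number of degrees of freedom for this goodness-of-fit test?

There are k = 4 categories and 2 parameters estimated from the data, so df = 4 − 1 − 2 = 1.

1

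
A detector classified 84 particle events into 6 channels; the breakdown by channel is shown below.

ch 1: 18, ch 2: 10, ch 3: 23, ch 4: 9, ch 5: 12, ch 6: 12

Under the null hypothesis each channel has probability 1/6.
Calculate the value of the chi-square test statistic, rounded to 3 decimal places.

10.429

Under H₀ each category has probability 1/6, so each expected count is 84/6 = 14.
cat         O        E   (O−E)²/E
ch 1       18       14     1.1429
ch 2       10       14     1.1429
ch 3       23       14     5.7857
ch 4        9       14     1.7857
ch 5       12       14     0.2857
ch 6       12       14     0.2857
Sum = 10.429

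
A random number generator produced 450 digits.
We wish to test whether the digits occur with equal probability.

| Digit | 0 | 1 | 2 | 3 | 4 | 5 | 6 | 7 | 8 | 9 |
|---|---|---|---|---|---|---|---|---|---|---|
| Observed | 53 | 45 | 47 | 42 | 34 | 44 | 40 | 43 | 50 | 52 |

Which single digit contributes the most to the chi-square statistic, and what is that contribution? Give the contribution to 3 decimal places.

4, 2.689

Expected count for each of the 10 categories: 450/10 = 45.
cat         O        E   (O−E)²/E
0          53       45     1.4222
1          45       45     0.0000
2          47       45     0.0889
3          42       45     0.2000
4          34       45     2.6889
5          44       45     0.0222
6          40       45     0.5556
7          43       45     0.0889
8          50       45     0.5556
9          52       45     1.0889
The largest term is for 4: 2.689.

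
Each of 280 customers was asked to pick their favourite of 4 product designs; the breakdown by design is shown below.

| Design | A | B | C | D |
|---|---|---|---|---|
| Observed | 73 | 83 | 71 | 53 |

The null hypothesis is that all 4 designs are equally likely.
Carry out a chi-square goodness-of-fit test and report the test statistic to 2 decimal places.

6.69

Expected count for each of the 4 categories: 280/4 = 70.
A: (73 − 70)²/70 = 9/70 = 0.129
B: (83 − 70)²/70 = 169/70 = 2.414
C: (71 − 70)²/70 = 1/70 = 0.014
D: (53 − 70)²/70 = 289/70 = 4.129
Sum = 6.69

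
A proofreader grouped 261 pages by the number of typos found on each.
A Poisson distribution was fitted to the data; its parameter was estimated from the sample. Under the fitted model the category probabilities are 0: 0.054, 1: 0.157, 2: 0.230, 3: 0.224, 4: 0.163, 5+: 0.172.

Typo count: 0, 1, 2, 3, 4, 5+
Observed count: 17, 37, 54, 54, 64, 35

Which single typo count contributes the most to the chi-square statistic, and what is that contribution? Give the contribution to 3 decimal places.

4, 10.822

Expected counts E_i = n·p_i: 261×0.054 = 14.094, 261×0.157 = 40.977, 261×0.230 = 60.03, 261×0.224 = 58.464, 261×0.163 = 42.543, 261×0.172 = 44.892.
χ² = (17−14.094)²/14.094 + (37−40.977)²/40.977 + (54−60.03)²/60.03 + (54−58.464)²/58.464 + (64−42.543)²/42.543 + (35−44.892)²/44.892
   = 0.5992 + 0.3860 + 0.6057 + 0.3408 + 10.8221 + 2.1797
The largest term is for 4: 10.822.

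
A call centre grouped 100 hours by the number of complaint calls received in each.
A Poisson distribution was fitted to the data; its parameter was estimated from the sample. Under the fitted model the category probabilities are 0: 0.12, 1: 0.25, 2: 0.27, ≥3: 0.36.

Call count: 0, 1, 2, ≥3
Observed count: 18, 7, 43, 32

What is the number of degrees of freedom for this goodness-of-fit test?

2

There are k = 4 categories and 1 parameter estimated from the data, so df = 4 − 1 − 1 = 2.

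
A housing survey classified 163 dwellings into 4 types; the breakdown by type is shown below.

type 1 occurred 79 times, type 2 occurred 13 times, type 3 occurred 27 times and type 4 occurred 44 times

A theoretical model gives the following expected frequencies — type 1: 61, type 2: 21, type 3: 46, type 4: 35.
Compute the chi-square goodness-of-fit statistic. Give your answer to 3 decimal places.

χ² = (79−61)²/61 + (13−21)²/21 + (27−46)²/46 + (44−35)²/35
   = 5.3115 + 3.0476 + 7.8478 + 2.3143
Sum = 18.521

18.521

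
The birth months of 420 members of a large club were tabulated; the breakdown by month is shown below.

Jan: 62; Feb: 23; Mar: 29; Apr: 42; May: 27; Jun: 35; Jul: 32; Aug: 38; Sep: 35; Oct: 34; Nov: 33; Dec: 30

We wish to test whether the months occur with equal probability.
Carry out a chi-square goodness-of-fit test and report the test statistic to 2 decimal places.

Under H₀ each category has probability 1/12, so each expected count is 420/12 = 35.
χ² = (62−35)²/35 + (23−35)²/35 + (29−35)²/35 + (42−35)²/35 + (27−35)²/35 + (35−35)²/35 + (32−35)²/35 + (38−35)²/35 + (35−35)²/35 + (34−35)²/35 + (33−35)²/35 + (30−35)²/35
   = 20.829 + 4.114 + 1.029 + 1.400 + 1.829 + 0.000 + 0.257 + 0.257 + 0.000 + 0.029 + 0.114 + 0.714
Sum = 30.57

30.57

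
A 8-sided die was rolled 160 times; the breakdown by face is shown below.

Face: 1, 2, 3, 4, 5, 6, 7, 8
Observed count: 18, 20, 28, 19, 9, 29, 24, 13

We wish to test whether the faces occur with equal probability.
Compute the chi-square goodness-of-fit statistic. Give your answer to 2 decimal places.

16.80

Expected count for each of the 8 categories: 160/8 = 20.
1: (18 − 20)²/20 = 4/20 = 0.200
2: (20 − 20)²/20 = 0/20 = 0.000
3: (28 − 20)²/20 = 64/20 = 3.200
4: (19 − 20)²/20 = 1/20 = 0.050
5: (9 − 20)²/20 = 121/20 = 6.050
6: (29 − 20)²/20 = 81/20 = 4.050
7: (24 − 20)²/20 = 16/20 = 0.800
8: (13 − 20)²/20 = 49/20 = 2.450
Sum = 16.80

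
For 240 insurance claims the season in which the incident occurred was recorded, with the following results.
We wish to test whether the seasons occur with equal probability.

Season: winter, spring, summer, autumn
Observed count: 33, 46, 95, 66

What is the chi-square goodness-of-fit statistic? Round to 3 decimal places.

Under H₀ each category has probability 1/4, so each expected count is 240/4 = 60.
cat         O        E   (O−E)²/E
winter     33       60    12.1500
spring     46       60     3.2667
summer     95       60    20.4167
autumn     66       60     0.6000
Sum = 36.433

36.433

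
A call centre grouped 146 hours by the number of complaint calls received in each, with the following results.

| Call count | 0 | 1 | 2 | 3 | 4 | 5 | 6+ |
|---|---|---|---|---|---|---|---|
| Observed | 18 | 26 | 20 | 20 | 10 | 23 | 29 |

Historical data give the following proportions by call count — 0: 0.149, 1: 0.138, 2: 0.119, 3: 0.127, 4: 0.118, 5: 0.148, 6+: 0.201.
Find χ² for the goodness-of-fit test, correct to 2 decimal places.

5.99

Expected counts E_i = n·p_i: 146×0.149 = 21.754, 146×0.138 = 20.148, 146×0.119 = 17.374, 146×0.127 = 18.542, 146×0.118 = 17.228, 146×0.148 = 21.608, 146×0.201 = 29.346.
0: (18 − 21.754)²/21.754 = 14.092516/21.754 = 0.648
1: (26 − 20.148)²/20.148 = 34.245904/20.148 = 1.700
2: (20 − 17.374)²/17.374 = 6.895876/17.374 = 0.397
3: (20 − 18.542)²/18.542 = 2.125764/18.542 = 0.115
4: (10 − 17.228)²/17.228 = 52.243984/17.228 = 3.033
5: (23 − 21.608)²/21.608 = 1.937664/21.608 = 0.090
6+: (29 − 29.346)²/29.346 = 0.119716/29.346 = 0.004
Sum = 5.99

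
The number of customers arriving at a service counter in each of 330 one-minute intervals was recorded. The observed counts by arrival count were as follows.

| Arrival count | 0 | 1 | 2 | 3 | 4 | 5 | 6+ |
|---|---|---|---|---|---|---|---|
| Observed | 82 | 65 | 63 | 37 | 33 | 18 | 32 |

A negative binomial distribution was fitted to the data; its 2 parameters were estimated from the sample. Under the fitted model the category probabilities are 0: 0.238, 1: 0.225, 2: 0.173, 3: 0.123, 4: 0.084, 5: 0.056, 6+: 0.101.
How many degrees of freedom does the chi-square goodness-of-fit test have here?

4

There are k = 7 categories and 2 parameters estimated from the data, so df = 7 − 1 − 2 = 4.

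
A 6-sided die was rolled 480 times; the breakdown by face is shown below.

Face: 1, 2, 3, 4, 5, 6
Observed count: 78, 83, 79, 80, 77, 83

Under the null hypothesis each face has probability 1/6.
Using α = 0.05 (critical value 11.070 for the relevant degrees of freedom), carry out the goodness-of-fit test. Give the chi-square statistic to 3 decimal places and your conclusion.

0.400; do not reject

Expected count for each of the 6 categories: 480/6 = 80.
1: (78 − 80)²/80 = 4/80 = 0.0500
2: (83 − 80)²/80 = 9/80 = 0.1125
3: (79 − 80)²/80 = 1/80 = 0.0125
4: (80 − 80)²/80 = 0/80 = 0.0000
5: (77 − 80)²/80 = 9/80 = 0.1125
6: (83 − 80)²/80 = 9/80 = 0.1125
Sum = 0.400
df = 5. Since 0.400 < 11.070, we do not reject H₀.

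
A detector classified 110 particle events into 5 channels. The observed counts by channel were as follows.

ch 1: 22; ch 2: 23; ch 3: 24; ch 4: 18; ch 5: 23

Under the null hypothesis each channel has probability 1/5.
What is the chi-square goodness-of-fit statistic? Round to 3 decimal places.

1.000

Under H₀ each category has probability 1/5, so each expected count is 110/5 = 22.
cat         O        E   (O−E)²/E
ch 1       22       22     0.0000
ch 2       23       22     0.0455
ch 3       24       22     0.1818
ch 4       18       22     0.7273
ch 5       23       22     0.0455
Sum = 1.000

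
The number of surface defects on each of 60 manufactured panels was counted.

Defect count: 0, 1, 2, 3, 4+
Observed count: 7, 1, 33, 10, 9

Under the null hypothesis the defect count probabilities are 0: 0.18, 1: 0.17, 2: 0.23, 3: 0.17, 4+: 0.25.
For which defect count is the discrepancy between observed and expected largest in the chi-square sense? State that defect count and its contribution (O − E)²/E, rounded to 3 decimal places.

2, 26.713

Expected counts E_i = n·p_i: 60×0.18 = 10.8, 60×0.17 = 10.2, 60×0.23 = 13.8, 60×0.17 = 10.2, 60×0.25 = 15.
0: (7 − 10.8)²/10.8 = 14.44/10.8 = 1.3370
1: (1 − 10.2)²/10.2 = 84.64/10.2 = 8.2980
2: (33 − 13.8)²/13.8 = 368.64/13.8 = 26.7130
3: (10 − 10.2)²/10.2 = 0.04/10.2 = 0.0039
4+: (9 − 15)²/15 = 36/15 = 2.4000
The largest term is for 2: 26.713.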